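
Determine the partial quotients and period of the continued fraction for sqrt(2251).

Write x_i = (sqrt(2251) + m_i)/d_i with (m_0, d_0) = (0, 1). a_0 = floor(sqrt(2251)) = 47, since 47^2 = 2209 <= 2251 < 2304 = 48^2.
Iterate m_{i+1} = d_i*a_i - m_i, d_{i+1} = (2251 - m_{i+1}^2)/d_i, a_{i+1} = floor((a_0 + m_{i+1})/d_{i+1}):
  m_1 = 1*47 - 0 = 47, d_1 = (2251 - 47^2)/1 = 42/1 = 42, a_1 = floor((47 + 47)/42) = 2.
  m_2 = 42*2 - 47 = 37, d_2 = (2251 - 37^2)/42 = 882/42 = 21, a_2 = floor((47 + 37)/21) = 4.
  m_3 = 21*4 - 37 = 47, d_3 = (2251 - 47^2)/21 = 42/21 = 2, a_3 = floor((47 + 47)/2) = 47.
  m_4 = 2*47 - 47 = 47, d_4 = (2251 - 47^2)/2 = 42/2 = 21, a_4 = floor((47 + 47)/21) = 4.
  m_5 = 21*4 - 47 = 37, d_5 = (2251 - 37^2)/21 = 882/21 = 42, a_5 = floor((47 + 37)/42) = 2.
  m_6 = 42*2 - 37 = 47, d_6 = (2251 - 47^2)/42 = 42/42 = 1, a_6 = floor((47 + 47)/1) = 94.
  m_7 = 1*94 - 47 = 47, d_7 = (2251 - 47^2)/1 = 42/1 = 42: (m_7, d_7) = (m_1, d_1) = (47, 42), so from here the quotients repeat a_1, ..., a_6; the period length is 6.
Hence the expansion of sqrt(2251) is a_0 = 47 followed by the repeating block 2, 4, 47, 4, 2, 94 (period 6).

[47; (2, 4, 47, 4, 2, 94)]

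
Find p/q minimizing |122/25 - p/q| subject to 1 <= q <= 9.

39/8

Expand x = 122/25 as a continued fraction with the Euclidean algorithm:
  122 = 4*25 + 22, so a_0 = 4.
  25 = 1*22 + 3, so a_1 = 1.
  22 = 7*3 + 1, so a_2 = 7.
  3 = 3*1 + 0, so a_3 = 3.
so x = [4; 1, 7, 3].
Convergents (p_i = a_i*p_{i-1} + p_{i-2}, q_i = a_i*q_{i-1} + q_{i-2} with p_{-2}=0, p_{-1}=1, q_{-2}=1, q_{-1}=0), until the denominator exceeds 9:
  i=0: a_0=4, p_0 = 4*1 + 0 = 4, q_0 = 4*0 + 1 = 1.
  i=1: a_1=1, p_1 = 1*4 + 1 = 5, q_1 = 1*1 + 0 = 1.
  i=2: a_2=7, p_2 = 7*5 + 4 = 39, q_2 = 7*1 + 1 = 8.
  i=3: a_3=3, p_3 = 3*39 + 5 = 122, q_3 = 3*8 + 1 = 25.
q_3 = 25 > 9, so the last convergent with denominator <= 9 is p_2/q_2 = 39/8.
The closest fraction with denominator <= 9 is either p_2/q_2 or the intermediate fraction (k*p_2 + p_1)/(k*q_2 + q_1) with the largest k >= 1 whose denominator stays <= 9; these approach x as k grows, and every other convergent or intermediate fraction in range is farther away.
Largest k: floor((9 - q_1)/q_2) = floor((9 - 1)/8) = 1.
That gives (1*39 + 5)/(1*8 + 1) = 44/9.
Compare the errors: |x - 39/8| = |122*8 - 39*25|/(25*8) = 1/200, and |x - 44/9| = |122*9 - 44*25|/(25*9) = 2/225.
Cross-multiplying, 1*225 = 225 < 400 = 2*200, so 1/200 is smaller: the convergent 39/8 is closer to x than 44/9.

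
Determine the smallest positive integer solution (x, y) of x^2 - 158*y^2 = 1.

First expand sqrt(158) as a continued fraction. With x_i = (sqrt(158) + m_i)/d_i and (m_0, d_0) = (0, 1): a_0 = floor(sqrt(158)) = 12, since 12^2 = 144 <= 158 < 169 = 13^2.
Iterate m_{i+1} = d_i*a_i - m_i, d_{i+1} = (158 - m_{i+1}^2)/d_i, a_{i+1} = floor((a_0 + m_{i+1})/d_{i+1}):
  m_1 = 1*12 - 0 = 12, d_1 = (158 - 12^2)/1 = 14/1 = 14, a_1 = floor((12 + 12)/14) = 1.
  m_2 = 14*1 - 12 = 2, d_2 = (158 - 2^2)/14 = 154/14 = 11, a_2 = floor((12 + 2)/11) = 1.
  m_3 = 11*1 - 2 = 9, d_3 = (158 - 9^2)/11 = 77/11 = 7, a_3 = floor((12 + 9)/7) = 3.
  m_4 = 7*3 - 9 = 12, d_4 = (158 - 12^2)/7 = 14/7 = 2, a_4 = floor((12 + 12)/2) = 12.
  m_5 = 2*12 - 12 = 12, d_5 = (158 - 12^2)/2 = 14/2 = 7, a_5 = floor((12 + 12)/7) = 3.
  m_6 = 7*3 - 12 = 9, d_6 = (158 - 9^2)/7 = 77/7 = 11, a_6 = floor((12 + 9)/11) = 1.
  m_7 = 11*1 - 9 = 2, d_7 = (158 - 2^2)/11 = 154/11 = 14, a_7 = floor((12 + 2)/14) = 1.
  m_8 = 14*1 - 2 = 12, d_8 = (158 - 12^2)/14 = 14/14 = 1, a_8 = floor((12 + 12)/1) = 24.
  m_9 = 1*24 - 12 = 12, d_9 = (158 - 12^2)/1 = 14/1 = 14: (m_9, d_9) = (m_1, d_1) = (12, 14), so from here the quotients repeat a_1, ..., a_8; the period length is 8.
So sqrt(158) = [12; (1, 1, 3, 12, 3, 1, 1, 24)] with period length k = 8.
k is even, so the fundamental solution of x^2 - 158y^2 = 1 is (p_{k-1}, q_{k-1}) = (p_7, q_7); compute convergents through index 7.
Convergents (p_i = a_i*p_{i-1} + p_{i-2}, q_i = a_i*q_{i-1} + q_{i-2} with p_{-2}=0, p_{-1}=1, q_{-2}=1, q_{-1}=0):
  i=0: a_0=12, p_0 = 12*1 + 0 = 12, q_0 = 12*0 + 1 = 1.
  i=1: a_1=1, p_1 = 1*12 + 1 = 13, q_1 = 1*1 + 0 = 1.
  i=2: a_2=1, p_2 = 1*13 + 12 = 25, q_2 = 1*1 + 1 = 2.
  i=3: a_3=3, p_3 = 3*25 + 13 = 88, q_3 = 3*2 + 1 = 7.
  i=4: a_4=12, p_4 = 12*88 + 25 = 1081, q_4 = 12*7 + 2 = 86.
  i=5: a_5=3, p_5 = 3*1081 + 88 = 3331, q_5 = 3*86 + 7 = 265.
  i=6: a_6=1, p_6 = 1*3331 + 1081 = 4412, q_6 = 1*265 + 86 = 351.
  i=7: a_7=1, p_7 = 1*4412 + 3331 = 7743, q_7 = 1*351 + 265 = 616.
Check: 7743^2 - 158*616^2 = 59954049 - 59954048 = 1, so (x, y) = (7743, 616) solves the equation, and by the theorem it is the least positive solution.

(x, y) = (7743, 616)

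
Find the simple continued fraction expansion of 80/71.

[1; 7, 1, 8]

Run the Euclidean algorithm on 80 and 71; the successive quotients are the partial quotients a_0, a_1, ... (each step inverts the fractional part left over by the previous one):
  80 = 1*71 + 9, so a_0 = 1.
  71 = 7*9 + 8, so a_1 = 7.
  9 = 1*8 + 1, so a_2 = 1.
  8 = 8*1 + 0, so a_3 = 8.
The remainder reaches 0 after 4 divisions, so the expansion has 4 partial quotients, read off in order.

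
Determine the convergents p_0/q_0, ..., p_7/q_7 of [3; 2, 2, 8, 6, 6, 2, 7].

3/1, 7/2, 17/5, 143/42, 875/257, 5393/1584, 11661/3425, 87020/25559

Using the convergent recurrence p_i = a_i*p_{i-1} + p_{i-2}, q_i = a_i*q_{i-1} + q_{i-2} with p_{-2}=0, p_{-1}=1, q_{-2}=1, q_{-1}=0:
  i=0: a_0=3, p_0 = 3*1 + 0 = 3, q_0 = 3*0 + 1 = 1.
  i=1: a_1=2, p_1 = 2*3 + 1 = 7, q_1 = 2*1 + 0 = 2.
  i=2: a_2=2, p_2 = 2*7 + 3 = 17, q_2 = 2*2 + 1 = 5.
  i=3: a_3=8, p_3 = 8*17 + 7 = 143, q_3 = 8*5 + 2 = 42.
  i=4: a_4=6, p_4 = 6*143 + 17 = 875, q_4 = 6*42 + 5 = 257.
  i=5: a_5=6, p_5 = 6*875 + 143 = 5393, q_5 = 6*257 + 42 = 1584.
  i=6: a_6=2, p_6 = 2*5393 + 875 = 11661, q_6 = 2*1584 + 257 = 3425.
  i=7: a_7=7, p_7 = 7*11661 + 5393 = 87020, q_7 = 7*3425 + 1584 = 25559.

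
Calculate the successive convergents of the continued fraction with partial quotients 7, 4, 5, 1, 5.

Using the convergent recurrence p_i = a_i*p_{i-1} + p_{i-2}, q_i = a_i*q_{i-1} + q_{i-2} with p_{-2}=0, p_{-1}=1, q_{-2}=1, q_{-1}=0:
  i=0: a_0=7, p_0 = 7*1 + 0 = 7, q_0 = 7*0 + 1 = 1.
  i=1: a_1=4, p_1 = 4*7 + 1 = 29, q_1 = 4*1 + 0 = 4.
  i=2: a_2=5, p_2 = 5*29 + 7 = 152, q_2 = 5*4 + 1 = 21.
  i=3: a_3=1, p_3 = 1*152 + 29 = 181, q_3 = 1*21 + 4 = 25.
  i=4: a_4=5, p_4 = 5*181 + 152 = 1057, q_4 = 5*25 + 21 = 146.

7/1, 29/4, 152/21, 181/25, 1057/146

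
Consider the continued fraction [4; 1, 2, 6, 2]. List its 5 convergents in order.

4/1, 5/1, 14/3, 89/19, 192/41

Using the convergent recurrence p_i = a_i*p_{i-1} + p_{i-2}, q_i = a_i*q_{i-1} + q_{i-2} with p_{-2}=0, p_{-1}=1, q_{-2}=1, q_{-1}=0:
  i=0: a_0=4, p_0 = 4*1 + 0 = 4, q_0 = 4*0 + 1 = 1.
  i=1: a_1=1, p_1 = 1*4 + 1 = 5, q_1 = 1*1 + 0 = 1.
  i=2: a_2=2, p_2 = 2*5 + 4 = 14, q_2 = 2*1 + 1 = 3.
  i=3: a_3=6, p_3 = 6*14 + 5 = 89, q_3 = 6*3 + 1 = 19.
  i=4: a_4=2, p_4 = 2*89 + 14 = 192, q_4 = 2*19 + 3 = 41.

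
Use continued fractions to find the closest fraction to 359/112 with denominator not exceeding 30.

93/29

Expand x = 359/112 as a continued fraction with the Euclidean algorithm:
  359 = 3*112 + 23, so a_0 = 3.
  112 = 4*23 + 20, so a_1 = 4.
  23 = 1*20 + 3, so a_2 = 1.
  20 = 6*3 + 2, so a_3 = 6.
  3 = 1*2 + 1, so a_4 = 1.
  2 = 2*1 + 0, so a_5 = 2.
so x = [3; 4, 1, 6, 1, 2].
Convergents (p_i = a_i*p_{i-1} + p_{i-2}, q_i = a_i*q_{i-1} + q_{i-2} with p_{-2}=0, p_{-1}=1, q_{-2}=1, q_{-1}=0), until the denominator exceeds 30:
  i=0: a_0=3, p_0 = 3*1 + 0 = 3, q_0 = 3*0 + 1 = 1.
  i=1: a_1=4, p_1 = 4*3 + 1 = 13, q_1 = 4*1 + 0 = 4.
  i=2: a_2=1, p_2 = 1*13 + 3 = 16, q_2 = 1*4 + 1 = 5.
  i=3: a_3=6, p_3 = 6*16 + 13 = 109, q_3 = 6*5 + 4 = 34.
q_3 = 34 > 30, so the last convergent with denominator <= 30 is p_2/q_2 = 16/5.
The closest fraction with denominator <= 30 is either p_2/q_2 or the intermediate fraction (k*p_2 + p_1)/(k*q_2 + q_1) with the largest k >= 1 whose denominator stays <= 30; these approach x as k grows, and every other convergent or intermediate fraction in range is farther away.
Largest k: floor((30 - q_1)/q_2) = floor((30 - 4)/5) = 5.
That gives (5*16 + 13)/(5*5 + 4) = 93/29.
Compare the errors: |x - 16/5| = |359*5 - 16*112|/(112*5) = 3/560, and |x - 93/29| = |359*29 - 93*112|/(112*29) = 5/3248.
Cross-multiplying, 5*560 = 2800 < 9744 = 3*3248, so 5/3248 is smaller: the intermediate fraction 93/29 is closer to x than 16/5.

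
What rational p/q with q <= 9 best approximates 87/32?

Expand x = 87/32 as a continued fraction with the Euclidean algorithm:
  87 = 2*32 + 23, so a_0 = 2.
  32 = 1*23 + 9, so a_1 = 1.
  23 = 2*9 + 5, so a_2 = 2.
  9 = 1*5 + 4, so a_3 = 1.
  5 = 1*4 + 1, so a_4 = 1.
  4 = 4*1 + 0, so a_5 = 4.
so x = [2; 1, 2, 1, 1, 4].
Convergents (p_i = a_i*p_{i-1} + p_{i-2}, q_i = a_i*q_{i-1} + q_{i-2} with p_{-2}=0, p_{-1}=1, q_{-2}=1, q_{-1}=0), until the denominator exceeds 9:
  i=0: a_0=2, p_0 = 2*1 + 0 = 2, q_0 = 2*0 + 1 = 1.
  i=1: a_1=1, p_1 = 1*2 + 1 = 3, q_1 = 1*1 + 0 = 1.
  i=2: a_2=2, p_2 = 2*3 + 2 = 8, q_2 = 2*1 + 1 = 3.
  i=3: a_3=1, p_3 = 1*8 + 3 = 11, q_3 = 1*3 + 1 = 4.
  i=4: a_4=1, p_4 = 1*11 + 8 = 19, q_4 = 1*4 + 3 = 7.
  i=5: a_5=4, p_5 = 4*19 + 11 = 87, q_5 = 4*7 + 4 = 32.
q_5 = 32 > 9, so the last convergent with denominator <= 9 is p_4/q_4 = 19/7.
The closest fraction with denominator <= 9 is either p_4/q_4 or the intermediate fraction (k*p_4 + p_3)/(k*q_4 + q_3) with the largest k >= 1 whose denominator stays <= 9; these approach x as k grows, and every other convergent or intermediate fraction in range is farther away.
Largest k: floor((9 - q_3)/q_4) = floor((9 - 4)/7) = 0.
Since k = 0, no intermediate fraction beyond p_4/q_4 has denominator <= 9, so the convergent 19/7 is the closest (its error is |87*7 - 19*32|/(32*7) = 1/224).

19/7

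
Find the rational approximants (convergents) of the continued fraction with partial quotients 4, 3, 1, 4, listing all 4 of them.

4/1, 13/3, 17/4, 81/19

Using the convergent recurrence p_i = a_i*p_{i-1} + p_{i-2}, q_i = a_i*q_{i-1} + q_{i-2} with p_{-2}=0, p_{-1}=1, q_{-2}=1, q_{-1}=0:
  i=0: a_0=4, p_0 = 4*1 + 0 = 4, q_0 = 4*0 + 1 = 1.
  i=1: a_1=3, p_1 = 3*4 + 1 = 13, q_1 = 3*1 + 0 = 3.
  i=2: a_2=1, p_2 = 1*13 + 4 = 17, q_2 = 1*3 + 1 = 4.
  i=3: a_3=4, p_3 = 4*17 + 13 = 81, q_3 = 4*4 + 3 = 19.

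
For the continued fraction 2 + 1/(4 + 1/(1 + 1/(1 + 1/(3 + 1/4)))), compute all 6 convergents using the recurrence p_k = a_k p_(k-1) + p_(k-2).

Using the convergent recurrence p_i = a_i*p_{i-1} + p_{i-2}, q_i = a_i*q_{i-1} + q_{i-2} with p_{-2}=0, p_{-1}=1, q_{-2}=1, q_{-1}=0:
  i=0: a_0=2, p_0 = 2*1 + 0 = 2, q_0 = 2*0 + 1 = 1.
  i=1: a_1=4, p_1 = 4*2 + 1 = 9, q_1 = 4*1 + 0 = 4.
  i=2: a_2=1, p_2 = 1*9 + 2 = 11, q_2 = 1*4 + 1 = 5.
  i=3: a_3=1, p_3 = 1*11 + 9 = 20, q_3 = 1*5 + 4 = 9.
  i=4: a_4=3, p_4 = 3*20 + 11 = 71, q_4 = 3*9 + 5 = 32.
  i=5: a_5=4, p_5 = 4*71 + 20 = 304, q_5 = 4*32 + 9 = 137.

2/1, 9/4, 11/5, 20/9, 71/32, 304/137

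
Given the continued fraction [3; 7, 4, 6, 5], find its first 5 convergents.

Using the convergent recurrence p_i = a_i*p_{i-1} + p_{i-2}, q_i = a_i*q_{i-1} + q_{i-2} with p_{-2}=0, p_{-1}=1, q_{-2}=1, q_{-1}=0:
  i=0: a_0=3, p_0 = 3*1 + 0 = 3, q_0 = 3*0 + 1 = 1.
  i=1: a_1=7, p_1 = 7*3 + 1 = 22, q_1 = 7*1 + 0 = 7.
  i=2: a_2=4, p_2 = 4*22 + 3 = 91, q_2 = 4*7 + 1 = 29.
  i=3: a_3=6, p_3 = 6*91 + 22 = 568, q_3 = 6*29 + 7 = 181.
  i=4: a_4=5, p_4 = 5*568 + 91 = 2931, q_4 = 5*181 + 29 = 934.

3/1, 22/7, 91/29, 568/181, 2931/934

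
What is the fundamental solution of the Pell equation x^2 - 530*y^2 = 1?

(x, y) = (1059, 46)

First expand sqrt(530) as a continued fraction. With x_i = (sqrt(530) + m_i)/d_i and (m_0, d_0) = (0, 1): a_0 = floor(sqrt(530)) = 23, since 23^2 = 529 <= 530 < 576 = 24^2.
Iterate m_{i+1} = d_i*a_i - m_i, d_{i+1} = (530 - m_{i+1}^2)/d_i, a_{i+1} = floor((a_0 + m_{i+1})/d_{i+1}):
  m_1 = 1*23 - 0 = 23, d_1 = (530 - 23^2)/1 = 1/1 = 1, a_1 = floor((23 + 23)/1) = 46.
  m_2 = 1*46 - 23 = 23, d_2 = (530 - 23^2)/1 = 1/1 = 1: (m_2, d_2) = (m_1, d_1) = (23, 1), so from here the quotient a_1 repeats; the period length is 1.
So sqrt(530) = [23; (46)] with period length k = 1.
k is odd, so (p_{k-1}, q_{k-1}) only solves x^2 - 530y^2 = -1 and the fundamental solution of x^2 - 530y^2 = 1 is (p_{2k-1}, q_{2k-1}) = (p_1, q_1); compute convergents through index 1, running through the period twice.
Convergents (p_i = a_i*p_{i-1} + p_{i-2}, q_i = a_i*q_{i-1} + q_{i-2} with p_{-2}=0, p_{-1}=1, q_{-2}=1, q_{-1}=0):
  i=0: a_0=23, p_0 = 23*1 + 0 = 23, q_0 = 23*0 + 1 = 1.
  i=1: a_1=46, p_1 = 46*23 + 1 = 1059, q_1 = 46*1 + 0 = 46.
Indeed p_0^2 - 530*q_0^2 = 529 - 530 = -1, not +1.
Check: 1059^2 - 530*46^2 = 1121481 - 1121480 = 1, so (x, y) = (1059, 46) solves the equation, and by the theorem it is the least positive solution.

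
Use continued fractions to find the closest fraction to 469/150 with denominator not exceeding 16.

25/8

Expand x = 469/150 as a continued fraction with the Euclidean algorithm:
  469 = 3*150 + 19, so a_0 = 3.
  150 = 7*19 + 17, so a_1 = 7.
  19 = 1*17 + 2, so a_2 = 1.
  17 = 8*2 + 1, so a_3 = 8.
  2 = 2*1 + 0, so a_4 = 2.
so x = [3; 7, 1, 8, 2].
Convergents (p_i = a_i*p_{i-1} + p_{i-2}, q_i = a_i*q_{i-1} + q_{i-2} with p_{-2}=0, p_{-1}=1, q_{-2}=1, q_{-1}=0), until the denominator exceeds 16:
  i=0: a_0=3, p_0 = 3*1 + 0 = 3, q_0 = 3*0 + 1 = 1.
  i=1: a_1=7, p_1 = 7*3 + 1 = 22, q_1 = 7*1 + 0 = 7.
  i=2: a_2=1, p_2 = 1*22 + 3 = 25, q_2 = 1*7 + 1 = 8.
  i=3: a_3=8, p_3 = 8*25 + 22 = 222, q_3 = 8*8 + 7 = 71.
q_3 = 71 > 16, so the last convergent with denominator <= 16 is p_2/q_2 = 25/8.
The closest fraction with denominator <= 16 is either p_2/q_2 or the intermediate fraction (k*p_2 + p_1)/(k*q_2 + q_1) with the largest k >= 1 whose denominator stays <= 16; these approach x as k grows, and every other convergent or intermediate fraction in range is farther away.
Largest k: floor((16 - q_1)/q_2) = floor((16 - 7)/8) = 1.
That gives (1*25 + 22)/(1*8 + 7) = 47/15.
Compare the errors: |x - 25/8| = |469*8 - 25*150|/(150*8) = 2/1200, and |x - 47/15| = |469*15 - 47*150|/(150*15) = 15/2250.
Cross-multiplying, 2*2250 = 4500 < 18000 = 15*1200, so 2/1200 is smaller: the convergent 25/8 is closer to x than 47/15.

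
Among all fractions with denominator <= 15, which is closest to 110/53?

27/13

Expand x = 110/53 as a continued fraction with the Euclidean algorithm:
  110 = 2*53 + 4, so a_0 = 2.
  53 = 13*4 + 1, so a_1 = 13.
  4 = 4*1 + 0, so a_2 = 4.
so x = [2; 13, 4].
Convergents (p_i = a_i*p_{i-1} + p_{i-2}, q_i = a_i*q_{i-1} + q_{i-2} with p_{-2}=0, p_{-1}=1, q_{-2}=1, q_{-1}=0), until the denominator exceeds 15:
  i=0: a_0=2, p_0 = 2*1 + 0 = 2, q_0 = 2*0 + 1 = 1.
  i=1: a_1=13, p_1 = 13*2 + 1 = 27, q_1 = 13*1 + 0 = 13.
  i=2: a_2=4, p_2 = 4*27 + 2 = 110, q_2 = 4*13 + 1 = 53.
q_2 = 53 > 15, so the last convergent with denominator <= 15 is p_1/q_1 = 27/13.
The closest fraction with denominator <= 15 is either p_1/q_1 or the intermediate fraction (k*p_1 + p_0)/(k*q_1 + q_0) with the largest k >= 1 whose denominator stays <= 15; these approach x as k grows, and every other convergent or intermediate fraction in range is farther away.
Largest k: floor((15 - q_0)/q_1) = floor((15 - 1)/13) = 1.
That gives (1*27 + 2)/(1*13 + 1) = 29/14.
Compare the errors: |x - 27/13| = |110*13 - 27*53|/(53*13) = 1/689, and |x - 29/14| = |110*14 - 29*53|/(53*14) = 3/742.
Cross-multiplying, 1*742 = 742 < 2067 = 3*689, so 1/689 is smaller: the convergent 27/13 is closer to x than 29/14.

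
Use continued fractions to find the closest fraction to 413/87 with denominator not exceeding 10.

19/4

Expand x = 413/87 as a continued fraction with the Euclidean algorithm:
  413 = 4*87 + 65, so a_0 = 4.
  87 = 1*65 + 22, so a_1 = 1.
  65 = 2*22 + 21, so a_2 = 2.
  22 = 1*21 + 1, so a_3 = 1.
  21 = 21*1 + 0, so a_4 = 21.
so x = [4; 1, 2, 1, 21].
Convergents (p_i = a_i*p_{i-1} + p_{i-2}, q_i = a_i*q_{i-1} + q_{i-2} with p_{-2}=0, p_{-1}=1, q_{-2}=1, q_{-1}=0), until the denominator exceeds 10:
  i=0: a_0=4, p_0 = 4*1 + 0 = 4, q_0 = 4*0 + 1 = 1.
  i=1: a_1=1, p_1 = 1*4 + 1 = 5, q_1 = 1*1 + 0 = 1.
  i=2: a_2=2, p_2 = 2*5 + 4 = 14, q_2 = 2*1 + 1 = 3.
  i=3: a_3=1, p_3 = 1*14 + 5 = 19, q_3 = 1*3 + 1 = 4.
  i=4: a_4=21, p_4 = 21*19 + 14 = 413, q_4 = 21*4 + 3 = 87.
q_4 = 87 > 10, so the last convergent with denominator <= 10 is p_3/q_3 = 19/4.
The closest fraction with denominator <= 10 is either p_3/q_3 or the intermediate fraction (k*p_3 + p_2)/(k*q_3 + q_2) with the largest k >= 1 whose denominator stays <= 10; these approach x as k grows, and every other convergent or intermediate fraction in range is farther away.
Largest k: floor((10 - q_2)/q_3) = floor((10 - 3)/4) = 1.
That gives (1*19 + 14)/(1*4 + 3) = 33/7.
Compare the errors: |x - 19/4| = |413*4 - 19*87|/(87*4) = 1/348, and |x - 33/7| = |413*7 - 33*87|/(87*7) = 20/609.
Cross-multiplying, 1*609 = 609 < 6960 = 20*348, so 1/348 is smaller: the convergent 19/4 is closer to x than 33/7.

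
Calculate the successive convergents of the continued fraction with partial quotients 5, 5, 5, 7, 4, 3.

5/1, 26/5, 135/26, 971/187, 4019/774, 13028/2509

Using the convergent recurrence p_i = a_i*p_{i-1} + p_{i-2}, q_i = a_i*q_{i-1} + q_{i-2} with p_{-2}=0, p_{-1}=1, q_{-2}=1, q_{-1}=0:
  i=0: a_0=5, p_0 = 5*1 + 0 = 5, q_0 = 5*0 + 1 = 1.
  i=1: a_1=5, p_1 = 5*5 + 1 = 26, q_1 = 5*1 + 0 = 5.
  i=2: a_2=5, p_2 = 5*26 + 5 = 135, q_2 = 5*5 + 1 = 26.
  i=3: a_3=7, p_3 = 7*135 + 26 = 971, q_3 = 7*26 + 5 = 187.
  i=4: a_4=4, p_4 = 4*971 + 135 = 4019, q_4 = 4*187 + 26 = 774.
  i=5: a_5=3, p_5 = 3*4019 + 971 = 13028, q_5 = 3*774 + 187 = 2509.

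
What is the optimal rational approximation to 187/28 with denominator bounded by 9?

20/3

Expand x = 187/28 as a continued fraction with the Euclidean algorithm:
  187 = 6*28 + 19, so a_0 = 6.
  28 = 1*19 + 9, so a_1 = 1.
  19 = 2*9 + 1, so a_2 = 2.
  9 = 9*1 + 0, so a_3 = 9.
so x = [6; 1, 2, 9].
Convergents (p_i = a_i*p_{i-1} + p_{i-2}, q_i = a_i*q_{i-1} + q_{i-2} with p_{-2}=0, p_{-1}=1, q_{-2}=1, q_{-1}=0), until the denominator exceeds 9:
  i=0: a_0=6, p_0 = 6*1 + 0 = 6, q_0 = 6*0 + 1 = 1.
  i=1: a_1=1, p_1 = 1*6 + 1 = 7, q_1 = 1*1 + 0 = 1.
  i=2: a_2=2, p_2 = 2*7 + 6 = 20, q_2 = 2*1 + 1 = 3.
  i=3: a_3=9, p_3 = 9*20 + 7 = 187, q_3 = 9*3 + 1 = 28.
q_3 = 28 > 9, so the last convergent with denominator <= 9 is p_2/q_2 = 20/3.
The closest fraction with denominator <= 9 is either p_2/q_2 or the intermediate fraction (k*p_2 + p_1)/(k*q_2 + q_1) with the largest k >= 1 whose denominator stays <= 9; these approach x as k grows, and every other convergent or intermediate fraction in range is farther away.
Largest k: floor((9 - q_1)/q_2) = floor((9 - 1)/3) = 2.
That gives (2*20 + 7)/(2*3 + 1) = 47/7.
Compare the errors: |x - 20/3| = |187*3 - 20*28|/(28*3) = 1/84, and |x - 47/7| = |187*7 - 47*28|/(28*7) = 7/196.
Cross-multiplying, 1*196 = 196 < 588 = 7*84, so 1/84 is smaller: the convergent 20/3 is closer to x than 47/7.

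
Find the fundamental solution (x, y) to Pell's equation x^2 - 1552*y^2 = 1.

(x, y) = (62809633, 1594338)

First expand sqrt(1552) as a continued fraction. With x_i = (sqrt(1552) + m_i)/d_i and (m_0, d_0) = (0, 1): a_0 = floor(sqrt(1552)) = 39, since 39^2 = 1521 <= 1552 < 1600 = 40^2.
Iterate m_{i+1} = d_i*a_i - m_i, d_{i+1} = (1552 - m_{i+1}^2)/d_i, a_{i+1} = floor((a_0 + m_{i+1})/d_{i+1}):
  m_1 = 1*39 - 0 = 39, d_1 = (1552 - 39^2)/1 = 31/1 = 31, a_1 = floor((39 + 39)/31) = 2.
  m_2 = 31*2 - 39 = 23, d_2 = (1552 - 23^2)/31 = 1023/31 = 33, a_2 = floor((39 + 23)/33) = 1.
  m_3 = 33*1 - 23 = 10, d_3 = (1552 - 10^2)/33 = 1452/33 = 44, a_3 = floor((39 + 10)/44) = 1.
  m_4 = 44*1 - 10 = 34, d_4 = (1552 - 34^2)/44 = 396/44 = 9, a_4 = floor((39 + 34)/9) = 8.
  m_5 = 9*8 - 34 = 38, d_5 = (1552 - 38^2)/9 = 108/9 = 12, a_5 = floor((39 + 38)/12) = 6.
  m_6 = 12*6 - 38 = 34, d_6 = (1552 - 34^2)/12 = 396/12 = 33, a_6 = floor((39 + 34)/33) = 2.
  m_7 = 33*2 - 34 = 32, d_7 = (1552 - 32^2)/33 = 528/33 = 16, a_7 = floor((39 + 32)/16) = 4.
  m_8 = 16*4 - 32 = 32, d_8 = (1552 - 32^2)/16 = 528/16 = 33, a_8 = floor((39 + 32)/33) = 2.
  m_9 = 33*2 - 32 = 34, d_9 = (1552 - 34^2)/33 = 396/33 = 12, a_9 = floor((39 + 34)/12) = 6.
  m_10 = 12*6 - 34 = 38, d_10 = (1552 - 38^2)/12 = 108/12 = 9, a_10 = floor((39 + 38)/9) = 8.
  m_11 = 9*8 - 38 = 34, d_11 = (1552 - 34^2)/9 = 396/9 = 44, a_11 = floor((39 + 34)/44) = 1.
  m_12 = 44*1 - 34 = 10, d_12 = (1552 - 10^2)/44 = 1452/44 = 33, a_12 = floor((39 + 10)/33) = 1.
  m_13 = 33*1 - 10 = 23, d_13 = (1552 - 23^2)/33 = 1023/33 = 31, a_13 = floor((39 + 23)/31) = 2.
  m_14 = 31*2 - 23 = 39, d_14 = (1552 - 39^2)/31 = 31/31 = 1, a_14 = floor((39 + 39)/1) = 78.
  m_15 = 1*78 - 39 = 39, d_15 = (1552 - 39^2)/1 = 31/1 = 31: (m_15, d_15) = (m_1, d_1) = (39, 31), so from here the quotients repeat a_1, ..., a_14; the period length is 14.
So sqrt(1552) = [39; (2, 1, 1, 8, 6, 2, 4, 2, 6, 8, 1, 1, 2, 78)] with period length k = 14.
k is even, so the fundamental solution of x^2 - 1552y^2 = 1 is (p_{k-1}, q_{k-1}) = (p_13, q_13); compute convergents through index 13.
Convergents (p_i = a_i*p_{i-1} + p_{i-2}, q_i = a_i*q_{i-1} + q_{i-2} with p_{-2}=0, p_{-1}=1, q_{-2}=1, q_{-1}=0):
  i=0: a_0=39, p_0 = 39*1 + 0 = 39, q_0 = 39*0 + 1 = 1.
  i=1: a_1=2, p_1 = 2*39 + 1 = 79, q_1 = 2*1 + 0 = 2.
  i=2: a_2=1, p_2 = 1*79 + 39 = 118, q_2 = 1*2 + 1 = 3.
  i=3: a_3=1, p_3 = 1*118 + 79 = 197, q_3 = 1*3 + 2 = 5.
  i=4: a_4=8, p_4 = 8*197 + 118 = 1694, q_4 = 8*5 + 3 = 43.
  i=5: a_5=6, p_5 = 6*1694 + 197 = 10361, q_5 = 6*43 + 5 = 263.
  i=6: a_6=2, p_6 = 2*10361 + 1694 = 22416, q_6 = 2*263 + 43 = 569.
  i=7: a_7=4, p_7 = 4*22416 + 10361 = 100025, q_7 = 4*569 + 263 = 2539.
  i=8: a_8=2, p_8 = 2*100025 + 22416 = 222466, q_8 = 2*2539 + 569 = 5647.
  i=9: a_9=6, p_9 = 6*222466 + 100025 = 1434821, q_9 = 6*5647 + 2539 = 36421.
  i=10: a_10=8, p_10 = 8*1434821 + 222466 = 11701034, q_10 = 8*36421 + 5647 = 297015.
  i=11: a_11=1, p_11 = 1*11701034 + 1434821 = 13135855, q_11 = 1*297015 + 36421 = 333436.
  i=12: a_12=1, p_12 = 1*13135855 + 11701034 = 24836889, q_12 = 1*333436 + 297015 = 630451.
  i=13: a_13=2, p_13 = 2*24836889 + 13135855 = 62809633, q_13 = 2*630451 + 333436 = 1594338.
Check: 62809633^2 - 1552*1594338^2 = 3945049997594689 - 3945049997594688 = 1, so (x, y) = (62809633, 1594338) solves the equation, and by the theorem it is the least positive solution.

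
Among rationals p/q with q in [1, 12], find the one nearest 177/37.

Expand x = 177/37 as a continued fraction with the Euclidean algorithm:
  177 = 4*37 + 29, so a_0 = 4.
  37 = 1*29 + 8, so a_1 = 1.
  29 = 3*8 + 5, so a_2 = 3.
  8 = 1*5 + 3, so a_3 = 1.
  5 = 1*3 + 2, so a_4 = 1.
  3 = 1*2 + 1, so a_5 = 1.
  2 = 2*1 + 0, so a_6 = 2.
so x = [4; 1, 3, 1, 1, 1, 2].
Convergents (p_i = a_i*p_{i-1} + p_{i-2}, q_i = a_i*q_{i-1} + q_{i-2} with p_{-2}=0, p_{-1}=1, q_{-2}=1, q_{-1}=0), until the denominator exceeds 12:
  i=0: a_0=4, p_0 = 4*1 + 0 = 4, q_0 = 4*0 + 1 = 1.
  i=1: a_1=1, p_1 = 1*4 + 1 = 5, q_1 = 1*1 + 0 = 1.
  i=2: a_2=3, p_2 = 3*5 + 4 = 19, q_2 = 3*1 + 1 = 4.
  i=3: a_3=1, p_3 = 1*19 + 5 = 24, q_3 = 1*4 + 1 = 5.
  i=4: a_4=1, p_4 = 1*24 + 19 = 43, q_4 = 1*5 + 4 = 9.
  i=5: a_5=1, p_5 = 1*43 + 24 = 67, q_5 = 1*9 + 5 = 14.
q_5 = 14 > 12, so the last convergent with denominator <= 12 is p_4/q_4 = 43/9.
The closest fraction with denominator <= 12 is either p_4/q_4 or the intermediate fraction (k*p_4 + p_3)/(k*q_4 + q_3) with the largest k >= 1 whose denominator stays <= 12; these approach x as k grows, and every other convergent or intermediate fraction in range is farther away.
Largest k: floor((12 - q_3)/q_4) = floor((12 - 5)/9) = 0.
Since k = 0, no intermediate fraction beyond p_4/q_4 has denominator <= 12, so the convergent 43/9 is the closest (its error is |177*9 - 43*37|/(37*9) = 2/333).

43/9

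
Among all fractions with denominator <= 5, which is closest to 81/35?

7/3

Expand x = 81/35 as a continued fraction with the Euclidean algorithm:
  81 = 2*35 + 11, so a_0 = 2.
  35 = 3*11 + 2, so a_1 = 3.
  11 = 5*2 + 1, so a_2 = 5.
  2 = 2*1 + 0, so a_3 = 2.
so x = [2; 3, 5, 2].
Convergents (p_i = a_i*p_{i-1} + p_{i-2}, q_i = a_i*q_{i-1} + q_{i-2} with p_{-2}=0, p_{-1}=1, q_{-2}=1, q_{-1}=0), until the denominator exceeds 5:
  i=0: a_0=2, p_0 = 2*1 + 0 = 2, q_0 = 2*0 + 1 = 1.
  i=1: a_1=3, p_1 = 3*2 + 1 = 7, q_1 = 3*1 + 0 = 3.
  i=2: a_2=5, p_2 = 5*7 + 2 = 37, q_2 = 5*3 + 1 = 16.
q_2 = 16 > 5, so the last convergent with denominator <= 5 is p_1/q_1 = 7/3.
The closest fraction with denominator <= 5 is either p_1/q_1 or the intermediate fraction (k*p_1 + p_0)/(k*q_1 + q_0) with the largest k >= 1 whose denominator stays <= 5; these approach x as k grows, and every other convergent or intermediate fraction in range is farther away.
Largest k: floor((5 - q_0)/q_1) = floor((5 - 1)/3) = 1.
That gives (1*7 + 2)/(1*3 + 1) = 9/4.
Compare the errors: |x - 7/3| = |81*3 - 7*35|/(35*3) = 2/105, and |x - 9/4| = |81*4 - 9*35|/(35*4) = 9/140.
Cross-multiplying, 2*140 = 280 < 945 = 9*105, so 2/105 is smaller: the convergent 7/3 is closer to x than 9/4.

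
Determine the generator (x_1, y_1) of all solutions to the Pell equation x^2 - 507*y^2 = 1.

(x, y) = (1351, 60)

First expand sqrt(507) as a continued fraction. With x_i = (sqrt(507) + m_i)/d_i and (m_0, d_0) = (0, 1): a_0 = floor(sqrt(507)) = 22, since 22^2 = 484 <= 507 < 529 = 23^2.
Iterate m_{i+1} = d_i*a_i - m_i, d_{i+1} = (507 - m_{i+1}^2)/d_i, a_{i+1} = floor((a_0 + m_{i+1})/d_{i+1}):
  m_1 = 1*22 - 0 = 22, d_1 = (507 - 22^2)/1 = 23/1 = 23, a_1 = floor((22 + 22)/23) = 1.
  m_2 = 23*1 - 22 = 1, d_2 = (507 - 1^2)/23 = 506/23 = 22, a_2 = floor((22 + 1)/22) = 1.
  m_3 = 22*1 - 1 = 21, d_3 = (507 - 21^2)/22 = 66/22 = 3, a_3 = floor((22 + 21)/3) = 14.
  m_4 = 3*14 - 21 = 21, d_4 = (507 - 21^2)/3 = 66/3 = 22, a_4 = floor((22 + 21)/22) = 1.
  m_5 = 22*1 - 21 = 1, d_5 = (507 - 1^2)/22 = 506/22 = 23, a_5 = floor((22 + 1)/23) = 1.
  m_6 = 23*1 - 1 = 22, d_6 = (507 - 22^2)/23 = 23/23 = 1, a_6 = floor((22 + 22)/1) = 44.
  m_7 = 1*44 - 22 = 22, d_7 = (507 - 22^2)/1 = 23/1 = 23: (m_7, d_7) = (m_1, d_1) = (22, 23), so from here the quotients repeat a_1, ..., a_6; the period length is 6.
So sqrt(507) = [22; (1, 1, 14, 1, 1, 44)] with period length k = 6.
k is even, so the fundamental solution of x^2 - 507y^2 = 1 is (p_{k-1}, q_{k-1}) = (p_5, q_5); compute convergents through index 5.
Convergents (p_i = a_i*p_{i-1} + p_{i-2}, q_i = a_i*q_{i-1} + q_{i-2} with p_{-2}=0, p_{-1}=1, q_{-2}=1, q_{-1}=0):
  i=0: a_0=22, p_0 = 22*1 + 0 = 22, q_0 = 22*0 + 1 = 1.
  i=1: a_1=1, p_1 = 1*22 + 1 = 23, q_1 = 1*1 + 0 = 1.
  i=2: a_2=1, p_2 = 1*23 + 22 = 45, q_2 = 1*1 + 1 = 2.
  i=3: a_3=14, p_3 = 14*45 + 23 = 653, q_3 = 14*2 + 1 = 29.
  i=4: a_4=1, p_4 = 1*653 + 45 = 698, q_4 = 1*29 + 2 = 31.
  i=5: a_5=1, p_5 = 1*698 + 653 = 1351, q_5 = 1*31 + 29 = 60.
Check: 1351^2 - 507*60^2 = 1825201 - 1825200 = 1, so (x, y) = (1351, 60) solves the equation, and by the theorem it is the least positive solution.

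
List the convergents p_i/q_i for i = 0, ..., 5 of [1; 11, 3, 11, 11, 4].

Using the convergent recurrence p_i = a_i*p_{i-1} + p_{i-2}, q_i = a_i*q_{i-1} + q_{i-2} with p_{-2}=0, p_{-1}=1, q_{-2}=1, q_{-1}=0:
  i=0: a_0=1, p_0 = 1*1 + 0 = 1, q_0 = 1*0 + 1 = 1.
  i=1: a_1=11, p_1 = 11*1 + 1 = 12, q_1 = 11*1 + 0 = 11.
  i=2: a_2=3, p_2 = 3*12 + 1 = 37, q_2 = 3*11 + 1 = 34.
  i=3: a_3=11, p_3 = 11*37 + 12 = 419, q_3 = 11*34 + 11 = 385.
  i=4: a_4=11, p_4 = 11*419 + 37 = 4646, q_4 = 11*385 + 34 = 4269.
  i=5: a_5=4, p_5 = 4*4646 + 419 = 19003, q_5 = 4*4269 + 385 = 17461.

1/1, 12/11, 37/34, 419/385, 4646/4269, 19003/17461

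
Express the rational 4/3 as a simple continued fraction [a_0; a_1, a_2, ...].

[1; 3]

Run the Euclidean algorithm on 4 and 3; the successive quotients are the partial quotients a_0, a_1, ... (each step inverts the fractional part left over by the previous one):
  4 = 1*3 + 1, so a_0 = 1.
  3 = 3*1 + 0, so a_1 = 3.
The remainder reaches 0 after 2 divisions, so the expansion has 2 partial quotients, read off in order.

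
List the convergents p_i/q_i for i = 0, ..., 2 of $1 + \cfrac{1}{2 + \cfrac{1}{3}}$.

Using the convergent recurrence p_i = a_i*p_{i-1} + p_{i-2}, q_i = a_i*q_{i-1} + q_{i-2} with p_{-2}=0, p_{-1}=1, q_{-2}=1, q_{-1}=0:
  i=0: a_0=1, p_0 = 1*1 + 0 = 1, q_0 = 1*0 + 1 = 1.
  i=1: a_1=2, p_1 = 2*1 + 1 = 3, q_1 = 2*1 + 0 = 2.
  i=2: a_2=3, p_2 = 3*3 + 1 = 10, q_2 = 3*2 + 1 = 7.

1/1, 3/2, 10/7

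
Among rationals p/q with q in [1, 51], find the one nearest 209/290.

Expand x = 209/290 as a continued fraction with the Euclidean algorithm:
  209 = 0*290 + 209, so a_0 = 0.
  290 = 1*209 + 81, so a_1 = 1.
  209 = 2*81 + 47, so a_2 = 2.
  81 = 1*47 + 34, so a_3 = 1.
  47 = 1*34 + 13, so a_4 = 1.
  34 = 2*13 + 8, so a_5 = 2.
  13 = 1*8 + 5, so a_6 = 1.
  8 = 1*5 + 3, so a_7 = 1.
  5 = 1*3 + 2, so a_8 = 1.
  3 = 1*2 + 1, so a_9 = 1.
  2 = 2*1 + 0, so a_10 = 2.
so x = [0; 1, 2, 1, 1, 2, 1, 1, 1, 1, 2].
Convergents (p_i = a_i*p_{i-1} + p_{i-2}, q_i = a_i*q_{i-1} + q_{i-2} with p_{-2}=0, p_{-1}=1, q_{-2}=1, q_{-1}=0), until the denominator exceeds 51:
  i=0: a_0=0, p_0 = 0*1 + 0 = 0, q_0 = 0*0 + 1 = 1.
  i=1: a_1=1, p_1 = 1*0 + 1 = 1, q_1 = 1*1 + 0 = 1.
  i=2: a_2=2, p_2 = 2*1 + 0 = 2, q_2 = 2*1 + 1 = 3.
  i=3: a_3=1, p_3 = 1*2 + 1 = 3, q_3 = 1*3 + 1 = 4.
  i=4: a_4=1, p_4 = 1*3 + 2 = 5, q_4 = 1*4 + 3 = 7.
  i=5: a_5=2, p_5 = 2*5 + 3 = 13, q_5 = 2*7 + 4 = 18.
  i=6: a_6=1, p_6 = 1*13 + 5 = 18, q_6 = 1*18 + 7 = 25.
  i=7: a_7=1, p_7 = 1*18 + 13 = 31, q_7 = 1*25 + 18 = 43.
  i=8: a_8=1, p_8 = 1*31 + 18 = 49, q_8 = 1*43 + 25 = 68.
q_8 = 68 > 51, so the last convergent with denominator <= 51 is p_7/q_7 = 31/43.
The closest fraction with denominator <= 51 is either p_7/q_7 or the intermediate fraction (k*p_7 + p_6)/(k*q_7 + q_6) with the largest k >= 1 whose denominator stays <= 51; these approach x as k grows, and every other convergent or intermediate fraction in range is farther away.
Largest k: floor((51 - q_6)/q_7) = floor((51 - 25)/43) = 0.
Since k = 0, no intermediate fraction beyond p_7/q_7 has denominator <= 51, so the convergent 31/43 is the closest (its error is |209*43 - 31*290|/(290*43) = 3/12470).

31/43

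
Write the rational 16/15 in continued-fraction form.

Run the Euclidean algorithm on 16 and 15; the successive quotients are the partial quotients a_0, a_1, ... (each step inverts the fractional part left over by the previous one):
  16 = 1*15 + 1, so a_0 = 1.
  15 = 15*1 + 0, so a_1 = 15.
The remainder reaches 0 after 2 divisions, so the expansion has 2 partial quotients, read off in order.

[1; 15]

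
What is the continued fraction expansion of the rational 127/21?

Run the Euclidean algorithm on 127 and 21; the successive quotients are the partial quotients a_0, a_1, ... (each step inverts the fractional part left over by the previous one):
  127 = 6*21 + 1, so a_0 = 6.
  21 = 21*1 + 0, so a_1 = 21.
The remainder reaches 0 after 2 divisions, so the expansion has 2 partial quotients, read off in order.

[6; 21]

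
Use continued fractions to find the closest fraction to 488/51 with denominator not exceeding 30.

287/30

Expand x = 488/51 as a continued fraction with the Euclidean algorithm:
  488 = 9*51 + 29, so a_0 = 9.
  51 = 1*29 + 22, so a_1 = 1.
  29 = 1*22 + 7, so a_2 = 1.
  22 = 3*7 + 1, so a_3 = 3.
  7 = 7*1 + 0, so a_4 = 7.
so x = [9; 1, 1, 3, 7].
Convergents (p_i = a_i*p_{i-1} + p_{i-2}, q_i = a_i*q_{i-1} + q_{i-2} with p_{-2}=0, p_{-1}=1, q_{-2}=1, q_{-1}=0), until the denominator exceeds 30:
  i=0: a_0=9, p_0 = 9*1 + 0 = 9, q_0 = 9*0 + 1 = 1.
  i=1: a_1=1, p_1 = 1*9 + 1 = 10, q_1 = 1*1 + 0 = 1.
  i=2: a_2=1, p_2 = 1*10 + 9 = 19, q_2 = 1*1 + 1 = 2.
  i=3: a_3=3, p_3 = 3*19 + 10 = 67, q_3 = 3*2 + 1 = 7.
  i=4: a_4=7, p_4 = 7*67 + 19 = 488, q_4 = 7*7 + 2 = 51.
q_4 = 51 > 30, so the last convergent with denominator <= 30 is p_3/q_3 = 67/7.
The closest fraction with denominator <= 30 is either p_3/q_3 or the intermediate fraction (k*p_3 + p_2)/(k*q_3 + q_2) with the largest k >= 1 whose denominator stays <= 30; these approach x as k grows, and every other convergent or intermediate fraction in range is farther away.
Largest k: floor((30 - q_2)/q_3) = floor((30 - 2)/7) = 4.
That gives (4*67 + 19)/(4*7 + 2) = 287/30.
Compare the errors: |x - 67/7| = |488*7 - 67*51|/(51*7) = 1/357, and |x - 287/30| = |488*30 - 287*51|/(51*30) = 3/1530.
Cross-multiplying, 3*357 = 1071 < 1530 = 1*1530, so 3/1530 is smaller: the intermediate fraction 287/30 is closer to x than 67/7.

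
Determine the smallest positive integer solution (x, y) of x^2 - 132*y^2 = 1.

(x, y) = (23, 2)

First expand sqrt(132) as a continued fraction. With x_i = (sqrt(132) + m_i)/d_i and (m_0, d_0) = (0, 1): a_0 = floor(sqrt(132)) = 11, since 11^2 = 121 <= 132 < 144 = 12^2.
Iterate m_{i+1} = d_i*a_i - m_i, d_{i+1} = (132 - m_{i+1}^2)/d_i, a_{i+1} = floor((a_0 + m_{i+1})/d_{i+1}):
  m_1 = 1*11 - 0 = 11, d_1 = (132 - 11^2)/1 = 11/1 = 11, a_1 = floor((11 + 11)/11) = 2.
  m_2 = 11*2 - 11 = 11, d_2 = (132 - 11^2)/11 = 11/11 = 1, a_2 = floor((11 + 11)/1) = 22.
  m_3 = 1*22 - 11 = 11, d_3 = (132 - 11^2)/1 = 11/1 = 11: (m_3, d_3) = (m_1, d_1) = (11, 11), so from here the quotients repeat a_1, a_2; the period length is 2.
So sqrt(132) = [11; (2, 22)] with period length k = 2.
k is even, so the fundamental solution of x^2 - 132y^2 = 1 is (p_{k-1}, q_{k-1}) = (p_1, q_1); compute convergents through index 1.
Convergents (p_i = a_i*p_{i-1} + p_{i-2}, q_i = a_i*q_{i-1} + q_{i-2} with p_{-2}=0, p_{-1}=1, q_{-2}=1, q_{-1}=0):
  i=0: a_0=11, p_0 = 11*1 + 0 = 11, q_0 = 11*0 + 1 = 1.
  i=1: a_1=2, p_1 = 2*11 + 1 = 23, q_1 = 2*1 + 0 = 2.
Check: 23^2 - 132*2^2 = 529 - 528 = 1, so (x, y) = (23, 2) solves the equation, and by the theorem it is the least positive solution.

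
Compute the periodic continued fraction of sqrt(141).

Write x_i = (sqrt(141) + m_i)/d_i with (m_0, d_0) = (0, 1). a_0 = floor(sqrt(141)) = 11, since 11^2 = 121 <= 141 < 144 = 12^2.
Iterate m_{i+1} = d_i*a_i - m_i, d_{i+1} = (141 - m_{i+1}^2)/d_i, a_{i+1} = floor((a_0 + m_{i+1})/d_{i+1}):
  m_1 = 1*11 - 0 = 11, d_1 = (141 - 11^2)/1 = 20/1 = 20, a_1 = floor((11 + 11)/20) = 1.
  m_2 = 20*1 - 11 = 9, d_2 = (141 - 9^2)/20 = 60/20 = 3, a_2 = floor((11 + 9)/3) = 6.
  m_3 = 3*6 - 9 = 9, d_3 = (141 - 9^2)/3 = 60/3 = 20, a_3 = floor((11 + 9)/20) = 1.
  m_4 = 20*1 - 9 = 11, d_4 = (141 - 11^2)/20 = 20/20 = 1, a_4 = floor((11 + 11)/1) = 22.
  m_5 = 1*22 - 11 = 11, d_5 = (141 - 11^2)/1 = 20/1 = 20: (m_5, d_5) = (m_1, d_1) = (11, 20), so from here the quotients repeat a_1, ..., a_4; the period length is 4.
Hence the expansion of sqrt(141) is a_0 = 11 followed by the repeating block 1, 6, 1, 22 (period 4).

[11; (1, 6, 1, 22)]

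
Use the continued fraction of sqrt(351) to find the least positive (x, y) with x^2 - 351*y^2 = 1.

First expand sqrt(351) as a continued fraction. With x_i = (sqrt(351) + m_i)/d_i and (m_0, d_0) = (0, 1): a_0 = floor(sqrt(351)) = 18, since 18^2 = 324 <= 351 < 361 = 19^2.
Iterate m_{i+1} = d_i*a_i - m_i, d_{i+1} = (351 - m_{i+1}^2)/d_i, a_{i+1} = floor((a_0 + m_{i+1})/d_{i+1}):
  m_1 = 1*18 - 0 = 18, d_1 = (351 - 18^2)/1 = 27/1 = 27, a_1 = floor((18 + 18)/27) = 1.
  m_2 = 27*1 - 18 = 9, d_2 = (351 - 9^2)/27 = 270/27 = 10, a_2 = floor((18 + 9)/10) = 2.
  m_3 = 10*2 - 9 = 11, d_3 = (351 - 11^2)/10 = 230/10 = 23, a_3 = floor((18 + 11)/23) = 1.
  m_4 = 23*1 - 11 = 12, d_4 = (351 - 12^2)/23 = 207/23 = 9, a_4 = floor((18 + 12)/9) = 3.
  m_5 = 9*3 - 12 = 15, d_5 = (351 - 15^2)/9 = 126/9 = 14, a_5 = floor((18 + 15)/14) = 2.
  m_6 = 14*2 - 15 = 13, d_6 = (351 - 13^2)/14 = 182/14 = 13, a_6 = floor((18 + 13)/13) = 2.
  m_7 = 13*2 - 13 = 13, d_7 = (351 - 13^2)/13 = 182/13 = 14, a_7 = floor((18 + 13)/14) = 2.
  m_8 = 14*2 - 13 = 15, d_8 = (351 - 15^2)/14 = 126/14 = 9, a_8 = floor((18 + 15)/9) = 3.
  m_9 = 9*3 - 15 = 12, d_9 = (351 - 12^2)/9 = 207/9 = 23, a_9 = floor((18 + 12)/23) = 1.
  m_10 = 23*1 - 12 = 11, d_10 = (351 - 11^2)/23 = 230/23 = 10, a_10 = floor((18 + 11)/10) = 2.
  m_11 = 10*2 - 11 = 9, d_11 = (351 - 9^2)/10 = 270/10 = 27, a_11 = floor((18 + 9)/27) = 1.
  m_12 = 27*1 - 9 = 18, d_12 = (351 - 18^2)/27 = 27/27 = 1, a_12 = floor((18 + 18)/1) = 36.
  m_13 = 1*36 - 18 = 18, d_13 = (351 - 18^2)/1 = 27/1 = 27: (m_13, d_13) = (m_1, d_1) = (18, 27), so from here the quotients repeat a_1, ..., a_12; the period length is 12.
So sqrt(351) = [18; (1, 2, 1, 3, 2, 2, 2, 3, 1, 2, 1, 36)] with period length k = 12.
k is even, so the fundamental solution of x^2 - 351y^2 = 1 is (p_{k-1}, q_{k-1}) = (p_11, q_11); compute convergents through index 11.
Convergents (p_i = a_i*p_{i-1} + p_{i-2}, q_i = a_i*q_{i-1} + q_{i-2} with p_{-2}=0, p_{-1}=1, q_{-2}=1, q_{-1}=0):
  i=0: a_0=18, p_0 = 18*1 + 0 = 18, q_0 = 18*0 + 1 = 1.
  i=1: a_1=1, p_1 = 1*18 + 1 = 19, q_1 = 1*1 + 0 = 1.
  i=2: a_2=2, p_2 = 2*19 + 18 = 56, q_2 = 2*1 + 1 = 3.
  i=3: a_3=1, p_3 = 1*56 + 19 = 75, q_3 = 1*3 + 1 = 4.
  i=4: a_4=3, p_4 = 3*75 + 56 = 281, q_4 = 3*4 + 3 = 15.
  i=5: a_5=2, p_5 = 2*281 + 75 = 637, q_5 = 2*15 + 4 = 34.
  i=6: a_6=2, p_6 = 2*637 + 281 = 1555, q_6 = 2*34 + 15 = 83.
  i=7: a_7=2, p_7 = 2*1555 + 637 = 3747, q_7 = 2*83 + 34 = 200.
  i=8: a_8=3, p_8 = 3*3747 + 1555 = 12796, q_8 = 3*200 + 83 = 683.
  i=9: a_9=1, p_9 = 1*12796 + 3747 = 16543, q_9 = 1*683 + 200 = 883.
  i=10: a_10=2, p_10 = 2*16543 + 12796 = 45882, q_10 = 2*883 + 683 = 2449.
  i=11: a_11=1, p_11 = 1*45882 + 16543 = 62425, q_11 = 1*2449 + 883 = 3332.
Check: 62425^2 - 351*3332^2 = 3896880625 - 3896880624 = 1, so (x, y) = (62425, 3332) solves the equation, and by the theorem it is the least positive solution.

(x, y) = (62425, 3332)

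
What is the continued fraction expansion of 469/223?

[2; 9, 1, 2, 3, 2]

Run the Euclidean algorithm on 469 and 223; the successive quotients are the partial quotients a_0, a_1, ... (each step inverts the fractional part left over by the previous one):
  469 = 2*223 + 23, so a_0 = 2.
  223 = 9*23 + 16, so a_1 = 9.
  23 = 1*16 + 7, so a_2 = 1.
  16 = 2*7 + 2, so a_3 = 2.
  7 = 3*2 + 1, so a_4 = 3.
  2 = 2*1 + 0, so a_5 = 2.
The remainder reaches 0 after 6 divisions, so the expansion has 6 partial quotients, read off in order.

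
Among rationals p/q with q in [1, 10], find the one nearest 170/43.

4/1

Expand x = 170/43 as a continued fraction with the Euclidean algorithm:
  170 = 3*43 + 41, so a_0 = 3.
  43 = 1*41 + 2, so a_1 = 1.
  41 = 20*2 + 1, so a_2 = 20.
  2 = 2*1 + 0, so a_3 = 2.
so x = [3; 1, 20, 2].
Convergents (p_i = a_i*p_{i-1} + p_{i-2}, q_i = a_i*q_{i-1} + q_{i-2} with p_{-2}=0, p_{-1}=1, q_{-2}=1, q_{-1}=0), until the denominator exceeds 10:
  i=0: a_0=3, p_0 = 3*1 + 0 = 3, q_0 = 3*0 + 1 = 1.
  i=1: a_1=1, p_1 = 1*3 + 1 = 4, q_1 = 1*1 + 0 = 1.
  i=2: a_2=20, p_2 = 20*4 + 3 = 83, q_2 = 20*1 + 1 = 21.
q_2 = 21 > 10, so the last convergent with denominator <= 10 is p_1/q_1 = 4/1.
The closest fraction with denominator <= 10 is either p_1/q_1 or the intermediate fraction (k*p_1 + p_0)/(k*q_1 + q_0) with the largest k >= 1 whose denominator stays <= 10; these approach x as k grows, and every other convergent or intermediate fraction in range is farther away.
Largest k: floor((10 - q_0)/q_1) = floor((10 - 1)/1) = 9.
That gives (9*4 + 3)/(9*1 + 1) = 39/10.
Compare the errors: |x - 4/1| = |170*1 - 4*43|/(43*1) = 2/43, and |x - 39/10| = |170*10 - 39*43|/(43*10) = 23/430.
Cross-multiplying, 2*430 = 860 < 989 = 23*43, so 2/43 is smaller: the convergent 4/1 is closer to x than 39/10.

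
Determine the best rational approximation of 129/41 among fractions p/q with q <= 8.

22/7

Expand x = 129/41 as a continued fraction with the Euclidean algorithm:
  129 = 3*41 + 6, so a_0 = 3.
  41 = 6*6 + 5, so a_1 = 6.
  6 = 1*5 + 1, so a_2 = 1.
  5 = 5*1 + 0, so a_3 = 5.
so x = [3; 6, 1, 5].
Convergents (p_i = a_i*p_{i-1} + p_{i-2}, q_i = a_i*q_{i-1} + q_{i-2} with p_{-2}=0, p_{-1}=1, q_{-2}=1, q_{-1}=0), until the denominator exceeds 8:
  i=0: a_0=3, p_0 = 3*1 + 0 = 3, q_0 = 3*0 + 1 = 1.
  i=1: a_1=6, p_1 = 6*3 + 1 = 19, q_1 = 6*1 + 0 = 6.
  i=2: a_2=1, p_2 = 1*19 + 3 = 22, q_2 = 1*6 + 1 = 7.
  i=3: a_3=5, p_3 = 5*22 + 19 = 129, q_3 = 5*7 + 6 = 41.
q_3 = 41 > 8, so the last convergent with denominator <= 8 is p_2/q_2 = 22/7.
The closest fraction with denominator <= 8 is either p_2/q_2 or the intermediate fraction (k*p_2 + p_1)/(k*q_2 + q_1) with the largest k >= 1 whose denominator stays <= 8; these approach x as k grows, and every other convergent or intermediate fraction in range is farther away.
Largest k: floor((8 - q_1)/q_2) = floor((8 - 6)/7) = 0.
Since k = 0, no intermediate fraction beyond p_2/q_2 has denominator <= 8, so the convergent 22/7 is the closest (its error is |129*7 - 22*41|/(41*7) = 1/287).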